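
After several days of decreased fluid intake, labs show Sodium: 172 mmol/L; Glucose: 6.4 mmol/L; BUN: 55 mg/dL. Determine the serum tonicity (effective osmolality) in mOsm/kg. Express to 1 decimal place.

Effective osmolality excludes urea (freely permeant across cell membranes):
2·Na + glucose
= 2·172 + 6.4
= 344 + 6.4
= 350.4 mOsm/kg

350.4 mOsm/kg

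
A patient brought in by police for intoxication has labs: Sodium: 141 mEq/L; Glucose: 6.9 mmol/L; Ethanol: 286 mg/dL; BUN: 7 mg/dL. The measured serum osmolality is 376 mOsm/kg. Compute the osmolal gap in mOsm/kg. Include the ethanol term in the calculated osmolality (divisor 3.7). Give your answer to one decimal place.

Calculated osmolality = 2·Na + glucose + BUN/2.8 + ethanol/3.7
= 2·141 + 6.9 + 7/2.8 + 286/3.7
= 282 + 6.90 + 2.50 + 77.30
= 368.7 mOsm/kg ≈ 368.7 mOsm/kg
Osmolar gap = measured − calculated = 376 − 368.7 = 7.3 mOsm/kg

7.3 mOsm/kg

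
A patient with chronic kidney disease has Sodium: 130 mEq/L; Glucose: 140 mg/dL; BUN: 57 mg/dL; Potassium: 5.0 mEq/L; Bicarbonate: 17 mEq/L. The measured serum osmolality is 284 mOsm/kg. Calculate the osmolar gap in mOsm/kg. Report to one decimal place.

Calculated osmolality = 2·Na + glucose/18 + BUN/2.8
= 2·130 + 140/18 + 57/2.8
= 260 + 7.78 + 20.36
= 288.14 mOsm/kg ≈ 288.1 mOsm/kg
Osmolar gap = measured − calculated = 284 − 288.1 = -4.1 mOsm/kg

-4.1 mOsm/kg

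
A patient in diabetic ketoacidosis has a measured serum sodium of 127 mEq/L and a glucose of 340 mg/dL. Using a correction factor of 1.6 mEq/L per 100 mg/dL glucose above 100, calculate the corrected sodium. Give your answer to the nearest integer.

Corrected Na = measured Na + 1.6 · (glucose − 100)/100
= 127 + 1.6 · (340 − 100)/100
= 127 + 3.8
= 130.8 mEq/L

131 mEq/L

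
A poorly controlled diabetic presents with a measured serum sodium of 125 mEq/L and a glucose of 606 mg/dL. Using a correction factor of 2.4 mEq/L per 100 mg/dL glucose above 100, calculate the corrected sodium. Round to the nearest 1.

137 mEq/L

Corrected Na = measured Na + 2.4 · (glucose − 100)/100
= 125 + 2.4 · (606 − 100)/100
= 125 + 12.1
= 137.1 mEq/L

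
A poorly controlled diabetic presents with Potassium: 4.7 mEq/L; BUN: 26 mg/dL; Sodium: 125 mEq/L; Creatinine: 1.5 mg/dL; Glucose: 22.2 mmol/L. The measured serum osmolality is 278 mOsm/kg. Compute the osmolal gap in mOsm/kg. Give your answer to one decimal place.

-3.5 mOsm/kg

Calculated osmolality = 2·Na + glucose + BUN/2.8
= 2·125 + 22.2 + 26/2.8
= 250 + 22.20 + 9.29
= 281.49 mOsm/kg ≈ 281.5 mOsm/kg
Osmolar gap = measured − calculated = 278 − 281.5 = -3.5 mOsm/kg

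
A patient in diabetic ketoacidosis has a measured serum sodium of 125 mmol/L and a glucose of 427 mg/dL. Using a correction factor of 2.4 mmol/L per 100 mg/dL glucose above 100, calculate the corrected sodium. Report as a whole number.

Corrected Na = measured Na + 2.4 · (glucose − 100)/100
= 125 + 2.4 · (427 − 100)/100
= 125 + 7.8
= 132.8 mmol/L

133 mmol/L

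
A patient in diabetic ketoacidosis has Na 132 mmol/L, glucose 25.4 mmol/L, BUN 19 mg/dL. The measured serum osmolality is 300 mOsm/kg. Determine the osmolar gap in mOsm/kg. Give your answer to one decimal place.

3.8 mOsm/kg

Calculated osmolality = 2·Na + glucose + BUN/2.8
= 2·132 + 25.4 + 19/2.8
= 264 + 25.40 + 6.79
= 296.19 mOsm/kg ≈ 296.2 mOsm/kg
Osmolar gap = measured − calculated = 300 − 296.2 = 3.8 mOsm/kg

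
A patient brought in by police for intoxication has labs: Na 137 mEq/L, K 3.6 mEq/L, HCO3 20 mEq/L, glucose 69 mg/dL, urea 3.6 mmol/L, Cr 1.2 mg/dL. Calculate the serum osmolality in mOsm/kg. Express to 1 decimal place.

Calculated osmolality = 2·Na + glucose/18 + urea
= 2·137 + 69/18 + 3.6
= 274 + 3.83 + 3.60
= 281.43 mOsm/kg

281.4 mOsm/kg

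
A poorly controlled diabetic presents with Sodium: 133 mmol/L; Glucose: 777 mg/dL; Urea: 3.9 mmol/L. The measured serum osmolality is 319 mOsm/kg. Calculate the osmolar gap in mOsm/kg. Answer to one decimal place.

Calculated osmolality = 2·Na + glucose/18 + urea
= 2·133 + 777/18 + 3.9
= 266 + 43.17 + 3.90
= 313.07 mOsm/kg ≈ 313.1 mOsm/kg
Osmolar gap = measured − calculated = 319 − 313.1 = 5.9 mOsm/kg

5.9 mOsm/kg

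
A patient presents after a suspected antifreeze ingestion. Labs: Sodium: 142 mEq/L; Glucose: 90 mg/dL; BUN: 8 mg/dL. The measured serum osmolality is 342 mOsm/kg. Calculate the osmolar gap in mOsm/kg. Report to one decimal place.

50.1 mOsm/kg

Calculated osmolality = 2·Na + glucose/18 + BUN/2.8
= 2·142 + 90/18 + 8/2.8
= 284 + 5 + 2.86
= 291.86 mOsm/kg ≈ 291.9 mOsm/kg
Osmolar gap = measured − calculated = 342 − 291.9 = 50.1 mOsm/kg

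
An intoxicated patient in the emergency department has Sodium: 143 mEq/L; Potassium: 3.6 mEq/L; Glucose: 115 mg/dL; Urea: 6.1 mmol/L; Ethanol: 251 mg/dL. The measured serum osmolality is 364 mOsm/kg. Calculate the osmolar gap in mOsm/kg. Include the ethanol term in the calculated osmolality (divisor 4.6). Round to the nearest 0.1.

Calculated osmolality = 2·Na + glucose/18 + urea + ethanol/4.6
= 2·143 + 115/18 + 6.1 + 251/4.6
= 286 + 6.39 + 6.10 + 54.57
= 353.06 mOsm/kg ≈ 353.1 mOsm/kg
Osmolar gap = measured − calculated = 364 − 353.1 = 10.9 mOsm/kg

10.9 mOsm/kg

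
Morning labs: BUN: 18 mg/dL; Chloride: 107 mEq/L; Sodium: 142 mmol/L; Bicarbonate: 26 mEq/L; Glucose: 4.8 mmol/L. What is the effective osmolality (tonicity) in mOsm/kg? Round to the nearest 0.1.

Effective osmolality excludes urea (freely permeant across cell membranes):
2·Na + glucose
= 2·142 + 4.8
= 284 + 4.8
= 288.8 mOsm/kg

288.8 mOsm/kg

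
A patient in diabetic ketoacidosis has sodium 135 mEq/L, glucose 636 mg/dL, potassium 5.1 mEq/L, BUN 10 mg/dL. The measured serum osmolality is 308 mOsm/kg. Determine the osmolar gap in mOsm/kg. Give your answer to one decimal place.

Calculated osmolality = 2·Na + glucose/18 + BUN/2.8
= 2·135 + 636/18 + 10/2.8
= 270 + 35.33 + 3.57
= 308.9 mOsm/kg ≈ 308.9 mOsm/kg
Osmolar gap = measured − calculated = 308 − 308.9 = -0.9 mOsm/kg

-0.9 mOsm/kg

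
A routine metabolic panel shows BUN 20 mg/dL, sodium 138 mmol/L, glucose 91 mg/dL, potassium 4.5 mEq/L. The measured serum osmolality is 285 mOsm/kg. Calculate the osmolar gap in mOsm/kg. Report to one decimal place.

-3.2 mOsm/kg

Calculated osmolality = 2·Na + glucose/18 + BUN/2.8
= 2·138 + 91/18 + 20/2.8
= 276 + 5.06 + 7.14
= 288.2 mOsm/kg ≈ 288.2 mOsm/kg
Osmolar gap = measured − calculated = 285 − 288.2 = -3.2 mOsm/kg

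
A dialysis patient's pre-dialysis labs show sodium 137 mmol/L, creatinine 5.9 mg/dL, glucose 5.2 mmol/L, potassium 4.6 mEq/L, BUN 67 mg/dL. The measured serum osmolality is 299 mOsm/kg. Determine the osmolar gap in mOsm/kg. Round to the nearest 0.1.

Calculated osmolality = 2·Na + glucose + BUN/2.8
= 2·137 + 5.2 + 67/2.8
= 274 + 5.20 + 23.93
= 303.13 mOsm/kg ≈ 303.1 mOsm/kg
Osmolar gap = measured − calculated = 299 − 303.1 = -4.1 mOsm/kg

-4.1 mOsm/kg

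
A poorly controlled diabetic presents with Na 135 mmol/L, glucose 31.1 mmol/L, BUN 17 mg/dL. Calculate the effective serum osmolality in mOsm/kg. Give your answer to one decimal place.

301.1 mOsm/kg

Effective osmolality excludes urea (freely permeant across cell membranes):
2·Na + glucose
= 2·135 + 31.1
= 270 + 31.1
= 301.1 mOsm/kg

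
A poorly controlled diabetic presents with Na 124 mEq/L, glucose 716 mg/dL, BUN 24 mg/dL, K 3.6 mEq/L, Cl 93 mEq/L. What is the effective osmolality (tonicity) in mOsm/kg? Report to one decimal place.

Effective osmolality excludes urea (freely permeant across cell membranes):
2·Na + glucose/18
= 2·124 + 716/18
= 248 + 39.78
= 287.78 mOsm/kg

287.8 mOsm/kg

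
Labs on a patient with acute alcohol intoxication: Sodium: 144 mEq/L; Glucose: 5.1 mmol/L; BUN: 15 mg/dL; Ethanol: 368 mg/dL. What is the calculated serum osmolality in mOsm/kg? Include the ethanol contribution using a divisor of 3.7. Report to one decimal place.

Calculated osmolality = 2·Na + glucose + BUN/2.8 + ethanol/3.7
= 2·144 + 5.1 + 15/2.8 + 368/3.7
= 288 + 5.10 + 5.36 + 99.46
= 397.92 mOsm/kg

397.9 mOsm/kg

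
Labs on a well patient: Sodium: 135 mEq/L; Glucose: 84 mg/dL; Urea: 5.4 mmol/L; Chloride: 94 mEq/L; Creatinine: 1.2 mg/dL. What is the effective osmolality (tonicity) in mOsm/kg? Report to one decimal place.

274.7 mOsm/kg

Effective osmolality excludes urea (freely permeant across cell membranes):
2·Na + glucose/18
= 2·135 + 84/18
= 270 + 4.67
= 274.67 mOsm/kg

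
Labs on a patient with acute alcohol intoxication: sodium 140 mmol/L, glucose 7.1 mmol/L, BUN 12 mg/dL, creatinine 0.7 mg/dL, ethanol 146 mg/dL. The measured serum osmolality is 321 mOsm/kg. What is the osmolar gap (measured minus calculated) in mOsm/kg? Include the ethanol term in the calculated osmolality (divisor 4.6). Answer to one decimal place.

-2.1 mOsm/kg

Calculated osmolality = 2·Na + glucose + BUN/2.8 + ethanol/4.6
= 2·140 + 7.1 + 12/2.8 + 146/4.6
= 280 + 7.10 + 4.29 + 31.74
= 323.13 mOsm/kg ≈ 323.1 mOsm/kg
Osmolar gap = measured − calculated = 321 − 323.1 = -2.1 mOsm/kg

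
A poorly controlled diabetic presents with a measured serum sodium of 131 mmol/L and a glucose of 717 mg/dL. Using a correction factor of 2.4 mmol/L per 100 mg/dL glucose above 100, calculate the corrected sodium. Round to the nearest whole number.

146 mmol/L

Corrected Na = measured Na + 2.4 · (glucose − 100)/100
= 131 + 2.4 · (717 − 100)/100
= 131 + 14.8
= 145.8 mmol/L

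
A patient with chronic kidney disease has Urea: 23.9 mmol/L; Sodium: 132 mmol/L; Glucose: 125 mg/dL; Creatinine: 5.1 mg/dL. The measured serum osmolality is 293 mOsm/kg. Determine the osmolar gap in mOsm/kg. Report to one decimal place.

Calculated osmolality = 2·Na + glucose/18 + urea
= 2·132 + 125/18 + 23.9
= 264 + 6.94 + 23.90
= 294.84 mOsm/kg ≈ 294.8 mOsm/kg
Osmolar gap = measured − calculated = 293 − 294.8 = -1.8 mOsm/kg

-1.8 mOsm/kg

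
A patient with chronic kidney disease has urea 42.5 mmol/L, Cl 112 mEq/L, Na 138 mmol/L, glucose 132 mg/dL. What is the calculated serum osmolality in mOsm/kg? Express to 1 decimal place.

Calculated osmolality = 2·Na + glucose/18 + urea
= 2·138 + 132/18 + 42.5
= 276 + 7.33 + 42.50
= 325.83 mOsm/kg

325.8 mOsm/kg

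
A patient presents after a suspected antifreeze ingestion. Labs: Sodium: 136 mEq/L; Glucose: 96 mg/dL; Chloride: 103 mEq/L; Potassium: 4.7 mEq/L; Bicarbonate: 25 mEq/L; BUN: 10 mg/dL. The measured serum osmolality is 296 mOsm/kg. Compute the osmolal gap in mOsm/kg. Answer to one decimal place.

15.1 mOsm/kg

Calculated osmolality = 2·Na + glucose/18 + BUN/2.8
= 2·136 + 96/18 + 10/2.8
= 272 + 5.33 + 3.57
= 280.9 mOsm/kg ≈ 280.9 mOsm/kg
Osmolar gap = measured − calculated = 296 − 280.9 = 15.1 mOsm/kg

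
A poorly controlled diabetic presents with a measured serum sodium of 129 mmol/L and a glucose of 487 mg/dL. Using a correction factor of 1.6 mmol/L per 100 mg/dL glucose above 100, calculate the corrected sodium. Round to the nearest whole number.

Corrected Na = measured Na + 1.6 · (glucose − 100)/100
= 129 + 1.6 · (487 − 100)/100
= 129 + 6.2
= 135.2 mmol/L

135 mmol/L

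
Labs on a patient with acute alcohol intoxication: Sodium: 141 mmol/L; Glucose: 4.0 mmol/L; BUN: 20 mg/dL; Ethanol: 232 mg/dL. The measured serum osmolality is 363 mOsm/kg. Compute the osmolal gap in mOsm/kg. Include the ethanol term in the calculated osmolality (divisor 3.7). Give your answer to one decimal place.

Calculated osmolality = 2·Na + glucose + BUN/2.8 + ethanol/3.7
= 2·141 + 4 + 20/2.8 + 232/3.7
= 282 + 4 + 7.14 + 62.70
= 355.84 mOsm/kg ≈ 355.8 mOsm/kg
Osmolar gap = measured − calculated = 363 − 355.8 = 7.2 mOsm/kg

7.2 mOsm/kg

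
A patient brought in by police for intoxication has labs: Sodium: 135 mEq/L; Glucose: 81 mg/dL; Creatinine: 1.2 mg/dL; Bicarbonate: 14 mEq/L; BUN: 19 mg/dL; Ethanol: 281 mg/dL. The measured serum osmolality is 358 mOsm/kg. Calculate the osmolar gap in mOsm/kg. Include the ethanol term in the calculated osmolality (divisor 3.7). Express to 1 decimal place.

Calculated osmolality = 2·Na + glucose/18 + BUN/2.8 + ethanol/3.7
= 2·135 + 81/18 + 19/2.8 + 281/3.7
= 270 + 4.50 + 6.79 + 75.95
= 357.24 mOsm/kg ≈ 357.2 mOsm/kg
Osmolar gap = measured − calculated = 358 − 357.2 = 0.8 mOsm/kg

0.8 mOsm/kg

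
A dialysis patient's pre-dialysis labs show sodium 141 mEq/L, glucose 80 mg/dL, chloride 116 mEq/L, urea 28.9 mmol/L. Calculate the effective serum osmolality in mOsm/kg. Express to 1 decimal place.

286.4 mOsm/kg

Effective osmolality excludes urea (freely permeant across cell membranes):
2·Na + glucose/18
= 2·141 + 80/18
= 282 + 4.44
= 286.44 mOsm/kg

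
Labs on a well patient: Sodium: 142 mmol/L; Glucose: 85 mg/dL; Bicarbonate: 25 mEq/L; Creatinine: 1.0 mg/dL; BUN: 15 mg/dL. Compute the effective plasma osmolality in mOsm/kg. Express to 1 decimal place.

Effective osmolality excludes urea (freely permeant across cell membranes):
2·Na + glucose/18
= 2·142 + 85/18
= 284 + 4.72
= 288.72 mOsm/kg

288.7 mOsm/kg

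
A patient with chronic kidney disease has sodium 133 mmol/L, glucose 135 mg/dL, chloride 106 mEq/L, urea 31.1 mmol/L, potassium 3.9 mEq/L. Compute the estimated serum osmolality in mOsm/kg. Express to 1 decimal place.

Calculated osmolality = 2·Na + glucose/18 + urea
= 2·133 + 135/18 + 31.1
= 266 + 7.50 + 31.10
= 304.6 mOsm/kg

304.6 mOsm/kg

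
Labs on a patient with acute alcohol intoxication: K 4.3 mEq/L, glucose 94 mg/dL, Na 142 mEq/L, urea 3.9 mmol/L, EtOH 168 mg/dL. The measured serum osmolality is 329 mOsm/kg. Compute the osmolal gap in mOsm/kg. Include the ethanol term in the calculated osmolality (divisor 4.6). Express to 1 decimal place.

Calculated osmolality = 2·Na + glucose/18 + urea + ethanol/4.6
= 2·142 + 94/18 + 3.9 + 168/4.6
= 284 + 5.22 + 3.90 + 36.52
= 329.64 mOsm/kg ≈ 329.6 mOsm/kg
Osmolar gap = measured − calculated = 329 − 329.6 = -0.6 mOsm/kg

-0.6 mOsm/kg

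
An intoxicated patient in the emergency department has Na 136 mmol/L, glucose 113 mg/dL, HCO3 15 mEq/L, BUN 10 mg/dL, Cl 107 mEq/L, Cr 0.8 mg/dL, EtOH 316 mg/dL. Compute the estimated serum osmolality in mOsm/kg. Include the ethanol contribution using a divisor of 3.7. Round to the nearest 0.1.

Calculated osmolality = 2·Na + glucose/18 + BUN/2.8 + ethanol/3.7
= 2·136 + 113/18 + 10/2.8 + 316/3.7
= 272 + 6.28 + 3.57 + 85.41
= 367.26 mOsm/kg

367.3 mOsm/kg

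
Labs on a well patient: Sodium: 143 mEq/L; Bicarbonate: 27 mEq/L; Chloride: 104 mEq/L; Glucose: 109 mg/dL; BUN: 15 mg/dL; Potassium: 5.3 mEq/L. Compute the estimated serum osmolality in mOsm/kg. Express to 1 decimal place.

297.4 mOsm/kg

Calculated osmolality = 2·Na + glucose/18 + BUN/2.8
= 2·143 + 109/18 + 15/2.8
= 286 + 6.06 + 5.36
= 297.42 mOsm/kg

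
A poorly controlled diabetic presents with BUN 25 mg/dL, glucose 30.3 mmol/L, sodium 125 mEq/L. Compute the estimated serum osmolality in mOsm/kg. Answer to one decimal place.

Calculated osmolality = 2·Na + glucose + BUN/2.8
= 2·125 + 30.3 + 25/2.8
= 250 + 30.30 + 8.93
= 289.23 mOsm/kg

289.2 mOsm/kg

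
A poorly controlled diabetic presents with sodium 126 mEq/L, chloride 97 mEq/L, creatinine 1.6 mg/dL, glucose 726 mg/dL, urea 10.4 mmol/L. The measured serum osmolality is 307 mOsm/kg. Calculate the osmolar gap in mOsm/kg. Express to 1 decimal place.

Calculated osmolality = 2·Na + glucose/18 + urea
= 2·126 + 726/18 + 10.4
= 252 + 40.33 + 10.40
= 302.73 mOsm/kg ≈ 302.7 mOsm/kg
Osmolar gap = measured − calculated = 307 − 302.7 = 4.3 mOsm/kg

4.3 mOsm/kg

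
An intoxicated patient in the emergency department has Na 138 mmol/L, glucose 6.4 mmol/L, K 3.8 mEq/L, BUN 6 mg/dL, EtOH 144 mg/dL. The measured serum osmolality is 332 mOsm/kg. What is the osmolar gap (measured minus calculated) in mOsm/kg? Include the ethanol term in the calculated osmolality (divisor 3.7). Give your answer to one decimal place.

Calculated osmolality = 2·Na + glucose + BUN/2.8 + ethanol/3.7
= 2·138 + 6.4 + 6/2.8 + 144/3.7
= 276 + 6.40 + 2.14 + 38.92
= 323.46 mOsm/kg ≈ 323.5 mOsm/kg
Osmolar gap = measured − calculated = 332 − 323.5 = 8.5 mOsm/kg

8.5 mOsm/kg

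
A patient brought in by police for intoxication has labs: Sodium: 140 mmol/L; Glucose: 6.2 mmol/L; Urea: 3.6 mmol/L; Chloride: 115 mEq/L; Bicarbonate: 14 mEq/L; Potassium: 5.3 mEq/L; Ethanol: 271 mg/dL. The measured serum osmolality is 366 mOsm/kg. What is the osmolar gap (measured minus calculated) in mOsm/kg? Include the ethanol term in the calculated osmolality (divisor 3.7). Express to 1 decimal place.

Calculated osmolality = 2·Na + glucose + urea + ethanol/3.7
= 2·140 + 6.2 + 3.6 + 271/3.7
= 280 + 6.20 + 3.60 + 73.24
= 363.04 mOsm/kg ≈ 363.0 mOsm/kg
Osmolar gap = measured − calculated = 366 − 363.0 = 3.0 mOsm/kg

3.0 mOsm/kg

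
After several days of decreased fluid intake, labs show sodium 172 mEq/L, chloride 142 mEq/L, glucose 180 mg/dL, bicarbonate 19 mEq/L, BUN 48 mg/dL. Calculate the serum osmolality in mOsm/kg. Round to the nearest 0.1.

371.1 mOsm/kg

Calculated osmolality = 2·Na + glucose/18 + BUN/2.8
= 2·172 + 180/18 + 48/2.8
= 344 + 10 + 17.14
= 371.14 mOsm/kg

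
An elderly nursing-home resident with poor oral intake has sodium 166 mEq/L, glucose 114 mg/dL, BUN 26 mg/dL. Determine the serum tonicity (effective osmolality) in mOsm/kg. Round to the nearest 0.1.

Effective osmolality excludes urea (freely permeant across cell membranes):
2·Na + glucose/18
= 2·166 + 114/18
= 332 + 6.33
= 338.33 mOsm/kg

338.3 mOsm/kg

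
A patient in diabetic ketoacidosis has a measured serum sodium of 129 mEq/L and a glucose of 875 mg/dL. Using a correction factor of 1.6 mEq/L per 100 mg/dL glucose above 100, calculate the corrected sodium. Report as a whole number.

Corrected Na = measured Na + 1.6 · (glucose − 100)/100
= 129 + 1.6 · (875 − 100)/100
= 129 + 12.4
= 141.4 mEq/L

141 mEq/L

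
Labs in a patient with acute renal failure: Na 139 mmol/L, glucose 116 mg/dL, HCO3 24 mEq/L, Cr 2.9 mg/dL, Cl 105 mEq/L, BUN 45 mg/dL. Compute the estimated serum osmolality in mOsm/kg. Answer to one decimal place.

Calculated osmolality = 2·Na + glucose/18 + BUN/2.8
= 2·139 + 116/18 + 45/2.8
= 278 + 6.44 + 16.07
= 300.51 mOsm/kg

300.5 mOsm/kg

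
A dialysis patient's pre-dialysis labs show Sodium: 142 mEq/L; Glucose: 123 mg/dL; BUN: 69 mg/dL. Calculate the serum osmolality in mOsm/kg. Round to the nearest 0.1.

Calculated osmolality = 2·Na + glucose/18 + BUN/2.8
= 2·142 + 123/18 + 69/2.8
= 284 + 6.83 + 24.64
= 315.47 mOsm/kg

315.5 mOsm/kg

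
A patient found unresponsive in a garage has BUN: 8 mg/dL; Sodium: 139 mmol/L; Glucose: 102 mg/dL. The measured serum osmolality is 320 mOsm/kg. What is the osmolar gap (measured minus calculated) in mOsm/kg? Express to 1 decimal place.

Calculated osmolality = 2·Na + glucose/18 + BUN/2.8
= 2·139 + 102/18 + 8/2.8
= 278 + 5.67 + 2.86
= 286.53 mOsm/kg ≈ 286.5 mOsm/kg
Osmolar gap = measured − calculated = 320 − 286.5 = 33.5 mOsm/kg

33.5 mOsm/kg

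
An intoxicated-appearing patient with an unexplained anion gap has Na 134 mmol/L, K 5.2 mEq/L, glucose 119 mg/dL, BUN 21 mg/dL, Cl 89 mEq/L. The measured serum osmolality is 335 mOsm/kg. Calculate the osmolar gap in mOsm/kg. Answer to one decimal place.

Calculated osmolality = 2·Na + glucose/18 + BUN/2.8
= 2·134 + 119/18 + 21/2.8
= 268 + 6.61 + 7.50
= 282.11 mOsm/kg ≈ 282.1 mOsm/kg
Osmolar gap = measured − calculated = 335 − 282.1 = 52.9 mOsm/kg

52.9 mOsm/kg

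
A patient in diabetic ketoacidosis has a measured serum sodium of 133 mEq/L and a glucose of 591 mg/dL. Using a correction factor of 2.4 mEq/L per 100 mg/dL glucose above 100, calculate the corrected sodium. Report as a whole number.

Corrected Na = measured Na + 2.4 · (glucose − 100)/100
= 133 + 2.4 · (591 − 100)/100
= 133 + 11.8
= 144.8 mEq/L

145 mEq/L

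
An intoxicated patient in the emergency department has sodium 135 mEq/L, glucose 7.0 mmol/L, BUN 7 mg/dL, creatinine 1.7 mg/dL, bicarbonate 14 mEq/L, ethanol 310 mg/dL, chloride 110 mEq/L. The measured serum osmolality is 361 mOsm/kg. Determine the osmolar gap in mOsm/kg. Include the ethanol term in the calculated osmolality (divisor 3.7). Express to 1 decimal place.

-2.3 mOsm/kg

Calculated osmolality = 2·Na + glucose + BUN/2.8 + ethanol/3.7
= 2·135 + 7 + 7/2.8 + 310/3.7
= 270 + 7 + 2.50 + 83.78
= 363.28 mOsm/kg ≈ 363.3 mOsm/kg
Osmolar gap = measured − calculated = 361 − 363.3 = -2.3 mOsm/kg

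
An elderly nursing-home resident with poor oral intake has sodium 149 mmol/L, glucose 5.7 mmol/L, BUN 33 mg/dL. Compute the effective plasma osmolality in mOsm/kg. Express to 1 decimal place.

Effective osmolality excludes urea (freely permeant across cell membranes):
2·Na + glucose
= 2·149 + 5.7
= 298 + 5.7
= 303.7 mOsm/kg

303.7 mOsm/kg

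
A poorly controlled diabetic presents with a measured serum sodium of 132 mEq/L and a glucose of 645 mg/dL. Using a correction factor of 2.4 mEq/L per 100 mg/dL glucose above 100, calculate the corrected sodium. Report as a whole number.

145 mEq/L

Corrected Na = measured Na + 2.4 · (glucose − 100)/100
= 132 + 2.4 · (645 − 100)/100
= 132 + 13.1
= 145.1 mEq/L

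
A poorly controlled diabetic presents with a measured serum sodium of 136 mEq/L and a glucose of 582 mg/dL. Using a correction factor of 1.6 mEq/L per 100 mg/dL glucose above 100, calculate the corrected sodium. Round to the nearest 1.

144 mEq/L

Corrected Na = measured Na + 1.6 · (glucose − 100)/100
= 136 + 1.6 · (582 − 100)/100
= 136 + 7.7
= 143.7 mEq/L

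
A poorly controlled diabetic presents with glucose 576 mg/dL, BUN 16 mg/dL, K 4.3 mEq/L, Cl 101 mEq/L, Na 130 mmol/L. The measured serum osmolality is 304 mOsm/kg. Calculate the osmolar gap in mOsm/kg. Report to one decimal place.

6.3 mOsm/kg

Calculated osmolality = 2·Na + glucose/18 + BUN/2.8
= 2·130 + 576/18 + 16/2.8
= 260 + 32 + 5.71
= 297.71 mOsm/kg ≈ 297.7 mOsm/kg
Osmolar gap = measured − calculated = 304 − 297.7 = 6.3 mOsm/kg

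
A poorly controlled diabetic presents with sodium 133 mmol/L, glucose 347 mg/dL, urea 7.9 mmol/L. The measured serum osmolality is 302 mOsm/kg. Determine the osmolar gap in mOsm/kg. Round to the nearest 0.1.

8.8 mOsm/kg

Calculated osmolality = 2·Na + glucose/18 + urea
= 2·133 + 347/18 + 7.9
= 266 + 19.28 + 7.90
= 293.18 mOsm/kg ≈ 293.2 mOsm/kg
Osmolar gap = measured − calculated = 302 − 293.2 = 8.8 mOsm/kg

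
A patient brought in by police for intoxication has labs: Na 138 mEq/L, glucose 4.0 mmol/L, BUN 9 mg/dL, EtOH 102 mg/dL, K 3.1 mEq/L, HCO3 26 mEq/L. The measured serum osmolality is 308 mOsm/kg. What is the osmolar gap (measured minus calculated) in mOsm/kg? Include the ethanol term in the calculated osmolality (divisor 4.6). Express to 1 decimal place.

Calculated osmolality = 2·Na + glucose + BUN/2.8 + ethanol/4.6
= 2·138 + 4 + 9/2.8 + 102/4.6
= 276 + 4 + 3.21 + 22.17
= 305.38 mOsm/kg ≈ 305.4 mOsm/kg
Osmolar gap = measured − calculated = 308 − 305.4 = 2.6 mOsm/kg

2.6 mOsm/kg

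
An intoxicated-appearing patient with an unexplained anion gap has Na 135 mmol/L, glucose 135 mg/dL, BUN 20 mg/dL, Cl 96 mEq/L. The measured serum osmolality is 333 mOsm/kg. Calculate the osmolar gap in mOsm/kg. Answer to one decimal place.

48.4 mOsm/kg

Calculated osmolality = 2·Na + glucose/18 + BUN/2.8
= 2·135 + 135/18 + 20/2.8
= 270 + 7.50 + 7.14
= 284.64 mOsm/kg ≈ 284.6 mOsm/kg
Osmolar gap = measured − calculated = 333 − 284.6 = 48.4 mOsm/kg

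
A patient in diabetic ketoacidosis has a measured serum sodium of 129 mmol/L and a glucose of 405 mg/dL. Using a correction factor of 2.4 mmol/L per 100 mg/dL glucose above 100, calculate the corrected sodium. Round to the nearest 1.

Corrected Na = measured Na + 2.4 · (glucose − 100)/100
= 129 + 2.4 · (405 − 100)/100
= 129 + 7.3
= 136.3 mmol/L

136 mmol/L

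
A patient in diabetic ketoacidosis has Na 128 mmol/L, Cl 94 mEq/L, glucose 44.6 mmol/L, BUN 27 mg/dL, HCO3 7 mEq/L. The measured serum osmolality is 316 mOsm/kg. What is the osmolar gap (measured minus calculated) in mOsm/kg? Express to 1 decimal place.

5.8 mOsm/kg

Calculated osmolality = 2·Na + glucose + BUN/2.8
= 2·128 + 44.6 + 27/2.8
= 256 + 44.60 + 9.64
= 310.24 mOsm/kg ≈ 310.2 mOsm/kg
Osmolar gap = measured − calculated = 316 − 310.2 = 5.8 mOsm/kg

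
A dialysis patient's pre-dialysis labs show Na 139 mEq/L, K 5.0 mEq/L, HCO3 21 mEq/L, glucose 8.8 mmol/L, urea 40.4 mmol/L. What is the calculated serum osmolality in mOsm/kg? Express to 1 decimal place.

Calculated osmolality = 2·Na + glucose + urea
= 2·139 + 8.8 + 40.4
= 278 + 8.80 + 40.40
= 327.2 mOsm/kg

327.2 mOsm/kg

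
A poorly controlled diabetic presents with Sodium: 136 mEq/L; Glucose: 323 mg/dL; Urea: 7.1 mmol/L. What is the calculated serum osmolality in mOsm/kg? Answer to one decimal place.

Calculated osmolality = 2·Na + glucose/18 + urea
= 2·136 + 323/18 + 7.1
= 272 + 17.94 + 7.10
= 297.04 mOsm/kg

297.0 mOsm/kg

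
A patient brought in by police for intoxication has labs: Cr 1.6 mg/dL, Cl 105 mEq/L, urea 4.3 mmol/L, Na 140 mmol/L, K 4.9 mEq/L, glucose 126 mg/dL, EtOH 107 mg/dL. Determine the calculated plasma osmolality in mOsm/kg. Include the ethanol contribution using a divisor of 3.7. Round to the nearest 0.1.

Calculated osmolality = 2·Na + glucose/18 + urea + ethanol/3.7
= 2·140 + 126/18 + 4.3 + 107/3.7
= 280 + 7 + 4.30 + 28.92
= 320.22 mOsm/kg

320.2 mOsm/kg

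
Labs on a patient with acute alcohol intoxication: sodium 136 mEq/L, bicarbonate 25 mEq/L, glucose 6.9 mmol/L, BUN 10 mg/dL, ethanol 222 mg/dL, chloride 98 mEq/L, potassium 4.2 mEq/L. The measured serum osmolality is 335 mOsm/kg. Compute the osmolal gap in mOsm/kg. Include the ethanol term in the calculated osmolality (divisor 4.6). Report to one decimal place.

Calculated osmolality = 2·Na + glucose + BUN/2.8 + ethanol/4.6
= 2·136 + 6.9 + 10/2.8 + 222/4.6
= 272 + 6.90 + 3.57 + 48.26
= 330.73 mOsm/kg ≈ 330.7 mOsm/kg
Osmolar gap = measured − calculated = 335 − 330.7 = 4.3 mOsm/kg

4.3 mOsm/kg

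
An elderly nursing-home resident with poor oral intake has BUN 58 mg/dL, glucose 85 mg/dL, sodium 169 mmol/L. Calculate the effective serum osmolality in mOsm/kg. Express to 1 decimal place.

342.7 mOsm/kg

Effective osmolality excludes urea (freely permeant across cell membranes):
2·Na + glucose/18
= 2·169 + 85/18
= 338 + 4.72
= 342.72 mOsm/kg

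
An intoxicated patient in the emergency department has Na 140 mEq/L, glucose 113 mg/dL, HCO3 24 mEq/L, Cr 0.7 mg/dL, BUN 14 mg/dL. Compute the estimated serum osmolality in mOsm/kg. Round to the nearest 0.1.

Calculated osmolality = 2·Na + glucose/18 + BUN/2.8
= 2·140 + 113/18 + 14/2.8
= 280 + 6.28 + 5
= 291.28 mOsm/kg

291.3 mOsm/kg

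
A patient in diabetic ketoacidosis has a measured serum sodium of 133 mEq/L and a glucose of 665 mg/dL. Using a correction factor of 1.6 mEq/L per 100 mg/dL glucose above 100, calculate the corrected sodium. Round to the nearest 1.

Corrected Na = measured Na + 1.6 · (glucose − 100)/100
= 133 + 1.6 · (665 − 100)/100
= 133 + 9
= 142 mEq/L

142 mEq/L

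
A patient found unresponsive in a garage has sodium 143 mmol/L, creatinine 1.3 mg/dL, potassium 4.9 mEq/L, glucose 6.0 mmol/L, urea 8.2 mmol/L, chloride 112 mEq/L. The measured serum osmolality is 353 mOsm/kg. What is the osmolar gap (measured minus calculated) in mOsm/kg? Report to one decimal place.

Calculated osmolality = 2·Na + glucose + urea
= 2·143 + 6 + 8.2
= 286 + 6 + 8.20
= 300.2 mOsm/kg ≈ 300.2 mOsm/kg
Osmolar gap = measured − calculated = 353 − 300.2 = 52.8 mOsm/kg

52.8 mOsm/kg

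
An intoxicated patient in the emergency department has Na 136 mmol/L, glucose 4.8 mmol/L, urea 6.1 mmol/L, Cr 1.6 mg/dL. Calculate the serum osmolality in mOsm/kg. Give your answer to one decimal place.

Calculated osmolality = 2·Na + glucose + urea
= 2·136 + 4.8 + 6.1
= 272 + 4.80 + 6.10
= 282.9 mOsm/kg

282.9 mOsm/kg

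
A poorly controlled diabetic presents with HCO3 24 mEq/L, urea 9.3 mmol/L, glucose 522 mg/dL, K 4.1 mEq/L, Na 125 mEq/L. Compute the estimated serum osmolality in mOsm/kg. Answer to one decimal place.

288.3 mOsm/kg

Calculated osmolality = 2·Na + glucose/18 + urea
= 2·125 + 522/18 + 9.3
= 250 + 29 + 9.30
= 288.3 mOsm/kg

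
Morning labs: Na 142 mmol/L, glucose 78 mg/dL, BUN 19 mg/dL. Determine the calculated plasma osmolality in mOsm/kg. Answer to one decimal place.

Calculated osmolality = 2·Na + glucose/18 + BUN/2.8
= 2·142 + 78/18 + 19/2.8
= 284 + 4.33 + 6.79
= 295.12 mOsm/kg

295.1 mOsm/kg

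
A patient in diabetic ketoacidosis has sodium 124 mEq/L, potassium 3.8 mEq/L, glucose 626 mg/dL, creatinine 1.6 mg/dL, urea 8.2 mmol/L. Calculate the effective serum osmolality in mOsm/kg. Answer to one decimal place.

Effective osmolality excludes urea (freely permeant across cell membranes):
2·Na + glucose/18
= 2·124 + 626/18
= 248 + 34.78
= 282.78 mOsm/kg

282.8 mOsm/kg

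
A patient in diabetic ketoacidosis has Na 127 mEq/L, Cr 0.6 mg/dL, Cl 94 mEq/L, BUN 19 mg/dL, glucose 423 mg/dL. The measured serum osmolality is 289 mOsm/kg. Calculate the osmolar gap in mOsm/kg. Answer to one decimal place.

Calculated osmolality = 2·Na + glucose/18 + BUN/2.8
= 2·127 + 423/18 + 19/2.8
= 254 + 23.50 + 6.79
= 284.29 mOsm/kg ≈ 284.3 mOsm/kg
Osmolar gap = measured − calculated = 289 − 284.3 = 4.7 mOsm/kg

4.7 mOsm/kg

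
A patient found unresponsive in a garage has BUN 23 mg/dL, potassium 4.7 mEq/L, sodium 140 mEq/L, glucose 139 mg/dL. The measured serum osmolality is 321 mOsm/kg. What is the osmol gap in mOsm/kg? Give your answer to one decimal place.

25.1 mOsm/kg

Calculated osmolality = 2·Na + glucose/18 + BUN/2.8
= 2·140 + 139/18 + 23/2.8
= 280 + 7.72 + 8.21
= 295.93 mOsm/kg ≈ 295.9 mOsm/kg
Osmolar gap = measured − calculated = 321 − 295.9 = 25.1 mOsm/kg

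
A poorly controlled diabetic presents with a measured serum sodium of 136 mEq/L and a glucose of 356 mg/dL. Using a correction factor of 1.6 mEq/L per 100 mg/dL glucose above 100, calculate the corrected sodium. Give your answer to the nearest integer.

140 mEq/L

Corrected Na = measured Na + 1.6 · (glucose − 100)/100
= 136 + 1.6 · (356 − 100)/100
= 136 + 4.1
= 140.1 mEq/L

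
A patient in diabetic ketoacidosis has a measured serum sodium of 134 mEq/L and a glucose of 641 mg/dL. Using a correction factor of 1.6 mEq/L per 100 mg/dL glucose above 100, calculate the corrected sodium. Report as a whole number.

Corrected Na = measured Na + 1.6 · (glucose − 100)/100
= 134 + 1.6 · (641 − 100)/100
= 134 + 8.7
= 142.7 mEq/L

143 mEq/L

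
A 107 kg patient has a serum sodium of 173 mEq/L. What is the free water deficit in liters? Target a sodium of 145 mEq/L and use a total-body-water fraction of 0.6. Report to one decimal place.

12.4 L

TBW = 0.6 · 107 = 64.2 L
Free water deficit = TBW · (Na/145 − 1)
= 64.2 · (173/145 − 1)
= 64.2 · 0.1931
= 12.4 L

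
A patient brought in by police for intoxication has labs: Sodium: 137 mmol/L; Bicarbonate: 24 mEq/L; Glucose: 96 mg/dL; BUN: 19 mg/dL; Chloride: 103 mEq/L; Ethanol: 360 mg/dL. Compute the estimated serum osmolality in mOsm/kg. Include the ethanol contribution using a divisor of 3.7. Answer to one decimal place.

383.4 mOsm/kg

Calculated osmolality = 2·Na + glucose/18 + BUN/2.8 + ethanol/3.7
= 2·137 + 96/18 + 19/2.8 + 360/3.7
= 274 + 5.33 + 6.79 + 97.30
= 383.42 mOsm/kg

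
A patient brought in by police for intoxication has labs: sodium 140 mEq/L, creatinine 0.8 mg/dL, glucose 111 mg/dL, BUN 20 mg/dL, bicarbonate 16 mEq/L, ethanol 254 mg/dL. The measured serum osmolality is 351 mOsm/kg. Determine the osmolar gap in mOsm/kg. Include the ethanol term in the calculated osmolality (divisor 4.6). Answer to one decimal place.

2.5 mOsm/kg

Calculated osmolality = 2·Na + glucose/18 + BUN/2.8 + ethanol/4.6
= 2·140 + 111/18 + 20/2.8 + 254/4.6
= 280 + 6.17 + 7.14 + 55.22
= 348.53 mOsm/kg ≈ 348.5 mOsm/kg
Osmolar gap = measured − calculated = 351 − 348.5 = 2.5 mOsm/kg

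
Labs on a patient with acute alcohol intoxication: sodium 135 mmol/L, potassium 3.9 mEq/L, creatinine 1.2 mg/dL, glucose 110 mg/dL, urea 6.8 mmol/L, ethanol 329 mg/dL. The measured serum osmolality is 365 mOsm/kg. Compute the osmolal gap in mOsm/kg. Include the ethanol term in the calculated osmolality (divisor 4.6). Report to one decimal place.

10.6 mOsm/kg

Calculated osmolality = 2·Na + glucose/18 + urea + ethanol/4.6
= 2·135 + 110/18 + 6.8 + 329/4.6
= 270 + 6.11 + 6.80 + 71.52
= 354.43 mOsm/kg ≈ 354.4 mOsm/kg
Osmolar gap = measured − calculated = 365 − 354.4 = 10.6 mOsm/kg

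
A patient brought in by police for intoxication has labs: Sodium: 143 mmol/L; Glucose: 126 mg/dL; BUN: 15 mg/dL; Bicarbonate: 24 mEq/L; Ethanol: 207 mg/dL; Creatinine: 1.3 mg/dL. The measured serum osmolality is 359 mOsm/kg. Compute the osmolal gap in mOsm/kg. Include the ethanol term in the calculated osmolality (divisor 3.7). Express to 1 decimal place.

Calculated osmolality = 2·Na + glucose/18 + BUN/2.8 + ethanol/3.7
= 2·143 + 126/18 + 15/2.8 + 207/3.7
= 286 + 7 + 5.36 + 55.95
= 354.31 mOsm/kg ≈ 354.3 mOsm/kg
Osmolar gap = measured − calculated = 359 − 354.3 = 4.7 mOsm/kg

4.7 mOsm/kg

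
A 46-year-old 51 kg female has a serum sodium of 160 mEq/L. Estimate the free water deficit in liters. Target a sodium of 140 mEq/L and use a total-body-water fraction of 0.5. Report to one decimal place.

TBW = 0.5 · 51 = 25.5 L
Free water deficit = TBW · (Na/140 − 1)
= 25.5 · (160/140 − 1)
= 25.5 · 0.1429
= 3.64 L

3.6 L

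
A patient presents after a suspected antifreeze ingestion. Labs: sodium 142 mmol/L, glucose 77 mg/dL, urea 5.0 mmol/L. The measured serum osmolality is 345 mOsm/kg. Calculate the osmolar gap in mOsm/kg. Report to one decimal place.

Calculated osmolality = 2·Na + glucose/18 + urea
= 2·142 + 77/18 + 5
= 284 + 4.28 + 5
= 293.28 mOsm/kg ≈ 293.3 mOsm/kg
Osmolar gap = measured − calculated = 345 − 293.3 = 51.7 mOsm/kg

51.7 mOsm/kg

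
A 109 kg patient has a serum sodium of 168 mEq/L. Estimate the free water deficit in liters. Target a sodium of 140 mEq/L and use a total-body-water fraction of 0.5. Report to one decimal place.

TBW = 0.5 · 109 = 54.5 L
Free water deficit = TBW · (Na/140 − 1)
= 54.5 · (168/140 − 1)
= 54.5 · 0.2
= 10.9 L

10.9 L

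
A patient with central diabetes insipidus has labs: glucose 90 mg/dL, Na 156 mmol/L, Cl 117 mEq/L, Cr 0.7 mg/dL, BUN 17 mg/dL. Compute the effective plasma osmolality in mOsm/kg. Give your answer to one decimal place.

Effective osmolality excludes urea (freely permeant across cell membranes):
2·Na + glucose/18
= 2·156 + 90/18
= 312 + 5
= 317 mOsm/kg

317.0 mOsm/kg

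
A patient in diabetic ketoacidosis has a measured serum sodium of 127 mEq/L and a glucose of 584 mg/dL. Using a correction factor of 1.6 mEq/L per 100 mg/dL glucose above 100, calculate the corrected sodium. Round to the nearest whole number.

135 mEq/L

Corrected Na = measured Na + 1.6 · (glucose − 100)/100
= 127 + 1.6 · (584 − 100)/100
= 127 + 7.7
= 134.7 mEq/L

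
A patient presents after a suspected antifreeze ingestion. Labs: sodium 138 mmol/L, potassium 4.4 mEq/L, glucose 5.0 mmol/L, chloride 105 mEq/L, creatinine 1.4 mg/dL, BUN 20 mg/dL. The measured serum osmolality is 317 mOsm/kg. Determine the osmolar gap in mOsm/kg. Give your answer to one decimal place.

Calculated osmolality = 2·Na + glucose + BUN/2.8
= 2·138 + 5 + 20/2.8
= 276 + 5 + 7.14
= 288.14 mOsm/kg ≈ 288.1 mOsm/kg
Osmolar gap = measured − calculated = 317 − 288.1 = 28.9 mOsm/kg

28.9 mOsm/kg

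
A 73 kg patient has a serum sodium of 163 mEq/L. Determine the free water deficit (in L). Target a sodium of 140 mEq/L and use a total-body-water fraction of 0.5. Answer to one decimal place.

6.0 L

TBW = 0.5 · 73 = 36.5 L
Free water deficit = TBW · (Na/140 − 1)
= 36.5 · (163/140 − 1)
= 36.5 · 0.1643
= 6 L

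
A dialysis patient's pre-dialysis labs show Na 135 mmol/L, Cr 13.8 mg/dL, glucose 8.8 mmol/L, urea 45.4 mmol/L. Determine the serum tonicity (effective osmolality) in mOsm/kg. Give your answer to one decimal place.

278.8 mOsm/kg

Effective osmolality excludes urea (freely permeant across cell membranes):
2·Na + glucose
= 2·135 + 8.8
= 270 + 8.8
= 278.8 mOsm/kg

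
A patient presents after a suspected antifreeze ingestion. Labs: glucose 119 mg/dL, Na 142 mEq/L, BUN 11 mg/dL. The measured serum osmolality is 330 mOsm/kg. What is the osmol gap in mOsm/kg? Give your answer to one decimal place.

35.5 mOsm/kg

Calculated osmolality = 2·Na + glucose/18 + BUN/2.8
= 2·142 + 119/18 + 11/2.8
= 284 + 6.61 + 3.93
= 294.54 mOsm/kg ≈ 294.5 mOsm/kg
Osmolar gap = measured − calculated = 330 − 294.5 = 35.5 mOsm/kg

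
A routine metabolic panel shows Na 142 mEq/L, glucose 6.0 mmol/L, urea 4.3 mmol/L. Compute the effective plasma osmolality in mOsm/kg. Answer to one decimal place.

Effective osmolality excludes urea (freely permeant across cell membranes):
2·Na + glucose
= 2·142 + 6
= 284 + 6
= 290 mOsm/kg

290.0 mOsm/kg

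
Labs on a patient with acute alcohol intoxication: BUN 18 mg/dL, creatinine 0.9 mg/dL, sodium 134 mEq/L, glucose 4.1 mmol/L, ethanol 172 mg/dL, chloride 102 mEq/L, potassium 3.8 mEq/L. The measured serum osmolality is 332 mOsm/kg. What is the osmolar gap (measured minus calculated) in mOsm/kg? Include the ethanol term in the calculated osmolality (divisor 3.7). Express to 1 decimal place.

7.0 mOsm/kg

Calculated osmolality = 2·Na + glucose + BUN/2.8 + ethanol/3.7
= 2·134 + 4.1 + 18/2.8 + 172/3.7
= 268 + 4.10 + 6.43 + 46.49
= 325.02 mOsm/kg ≈ 325.0 mOsm/kg
Osmolar gap = measured − calculated = 332 − 325.0 = 7.0 mOsm/kg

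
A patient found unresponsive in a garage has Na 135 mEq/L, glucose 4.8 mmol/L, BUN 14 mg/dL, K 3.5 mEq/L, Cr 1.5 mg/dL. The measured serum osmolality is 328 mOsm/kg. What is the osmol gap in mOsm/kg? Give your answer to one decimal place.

48.2 mOsm/kg

Calculated osmolality = 2·Na + glucose + BUN/2.8
= 2·135 + 4.8 + 14/2.8
= 270 + 4.80 + 5
= 279.8 mOsm/kg ≈ 279.8 mOsm/kg
Osmolar gap = measured − calculated = 328 − 279.8 = 48.2 mOsm/kg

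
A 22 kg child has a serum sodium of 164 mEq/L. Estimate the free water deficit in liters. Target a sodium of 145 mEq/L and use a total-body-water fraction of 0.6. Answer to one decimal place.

TBW = 0.6 · 22 = 13.2 L
Free water deficit = TBW · (Na/145 − 1)
= 13.2 · (164/145 − 1)
= 13.2 · 0.131
= 1.73 L

1.7 L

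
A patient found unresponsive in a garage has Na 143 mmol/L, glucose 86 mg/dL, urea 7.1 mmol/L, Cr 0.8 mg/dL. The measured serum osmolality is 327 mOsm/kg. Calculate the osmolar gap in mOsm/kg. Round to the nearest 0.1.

Calculated osmolality = 2·Na + glucose/18 + urea
= 2·143 + 86/18 + 7.1
= 286 + 4.78 + 7.10
= 297.88 mOsm/kg ≈ 297.9 mOsm/kg
Osmolar gap = measured − calculated = 327 − 297.9 = 29.1 mOsm/kg

29.1 mOsm/kg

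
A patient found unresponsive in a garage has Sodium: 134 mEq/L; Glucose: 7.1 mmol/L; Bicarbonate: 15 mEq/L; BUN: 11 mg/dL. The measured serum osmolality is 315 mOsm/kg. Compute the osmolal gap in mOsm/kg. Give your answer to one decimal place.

36.0 mOsm/kg

Calculated osmolality = 2·Na + glucose + BUN/2.8
= 2·134 + 7.1 + 11/2.8
= 268 + 7.10 + 3.93
= 279.03 mOsm/kg ≈ 279.0 mOsm/kg
Osmolar gap = measured − calculated = 315 − 279.0 = 36.0 mOsm/kg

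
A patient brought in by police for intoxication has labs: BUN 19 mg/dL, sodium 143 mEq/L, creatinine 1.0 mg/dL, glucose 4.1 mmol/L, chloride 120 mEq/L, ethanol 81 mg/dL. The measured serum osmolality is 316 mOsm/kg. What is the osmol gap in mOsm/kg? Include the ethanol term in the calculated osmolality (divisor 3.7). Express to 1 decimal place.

-2.8 mOsm/kg

Calculated osmolality = 2·Na + glucose + BUN/2.8 + ethanol/3.7
= 2·143 + 4.1 + 19/2.8 + 81/3.7
= 286 + 4.10 + 6.79 + 21.89
= 318.78 mOsm/kg ≈ 318.8 mOsm/kg
Osmolar gap = measured − calculated = 316 − 318.8 = -2.8 mOsm/kg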